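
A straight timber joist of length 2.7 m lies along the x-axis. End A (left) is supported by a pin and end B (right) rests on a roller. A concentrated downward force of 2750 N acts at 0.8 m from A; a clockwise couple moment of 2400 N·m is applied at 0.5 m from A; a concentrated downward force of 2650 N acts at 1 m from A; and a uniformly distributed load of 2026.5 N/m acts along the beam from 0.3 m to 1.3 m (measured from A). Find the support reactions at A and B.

A_x = 0, A_y = 4141 N, B_y = 3286 N

Resultant of the distributed load: 2026.5 × 1 = 2026.5 N at 0.8 m from A.
Taking moments about A: B_y·2.7 − 2750·0.8 − 2400 − 2650·1 − (2026.5·1)·0.8 = 0 → B_y = 8871.2/2.7 = 3285.63 ≈ 3286 N.
ΣF_y = 0: A_y + 3285.63 − 2750 − 2650 − 2026.5·1 = 0 → A_y = 4141 N.
ΣF_x = 0: no horizontal applied forces, so A_x = 0.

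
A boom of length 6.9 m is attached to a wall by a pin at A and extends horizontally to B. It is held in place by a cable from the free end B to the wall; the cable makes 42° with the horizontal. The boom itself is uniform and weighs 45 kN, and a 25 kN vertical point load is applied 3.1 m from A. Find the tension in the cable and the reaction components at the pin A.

T = 50.41 kN, A_x = 37.46 kN, A_y = 36.27 kN

ΣM about A: T·sin42°·6.9 − 45·3.45 − 25·3.1 = 0 → T = 232.75/(6.9·0.669131) = 50.4115 ≈ 50.41 kN.
ΣF_x = 0: A_x − T·cos42° = 0 → A_x = 50.4115 × 0.743145 = 37.46 kN.
ΣF_y = 0: A_y + T·sin42° − 45 − 25 = 0 → A_y = 70 − 50.4115 × 0.669131 = 36.27 kN.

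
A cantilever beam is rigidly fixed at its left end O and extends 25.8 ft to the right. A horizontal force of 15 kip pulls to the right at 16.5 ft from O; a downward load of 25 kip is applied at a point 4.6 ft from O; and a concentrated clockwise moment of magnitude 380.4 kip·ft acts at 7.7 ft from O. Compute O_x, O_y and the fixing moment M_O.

ΣF_x = 0: O_x + 15 = 0 → O_x = -15.00 kip.
ΣF_y = 0: O_y − 25 = 0 → O_y = 25.00 kip.
ΣM about O: M_O − 25·4.6 − 380.4 = 0 → M_O = 495.4 kip·ft.

O_x = -15.00 kip, O_y = 25.00 kip, M_O = 495.4 kip·ft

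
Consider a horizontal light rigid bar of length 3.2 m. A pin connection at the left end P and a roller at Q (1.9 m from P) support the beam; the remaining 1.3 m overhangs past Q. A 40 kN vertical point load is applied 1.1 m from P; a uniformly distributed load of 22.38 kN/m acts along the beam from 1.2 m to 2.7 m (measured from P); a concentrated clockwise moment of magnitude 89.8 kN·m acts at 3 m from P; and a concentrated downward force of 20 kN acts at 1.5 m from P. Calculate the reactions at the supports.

Resultant of the distributed load: 22.38 × 1.5 = 33.57 kN at 1.95 m from P.
Taking moments about P: Q_y·1.9 − 40·1.1 − (22.38·1.5)·1.95 − 89.8 − 20·1.5 = 0 → Q_y = 229.2615/1.9 = 120.664 ≈ 120.7 kN.
ΣF_y = 0: P_y + 120.664 − 40 − 22.38·1.5 − 20 = 0 → P_y = -27.09 kN.
ΣF_x = 0: no horizontal applied forces, so P_x = 0.

P_x = 0, P_y = -27.09 kN, Q_y = 120.7 kN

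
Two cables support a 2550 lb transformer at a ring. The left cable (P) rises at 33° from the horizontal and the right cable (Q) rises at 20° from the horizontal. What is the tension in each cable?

T_P = 3000 lb, T_Q = 2678 lb

ΣF_x = 0: −T_P·cos33° + T_Q·cos20° = 0 → T_Q = 0.892495·T_P.
ΣF_y = 0: T_P·sin33° + T_Q·sin20° = 2550.
Substitute: T_P·(0.544639 + 0.892495·0.34202) = 2550 → T_P = 3000.39 ≈ 3000 lb.
Then T_Q = 0.892495 × 3000.39 = 2678 lb.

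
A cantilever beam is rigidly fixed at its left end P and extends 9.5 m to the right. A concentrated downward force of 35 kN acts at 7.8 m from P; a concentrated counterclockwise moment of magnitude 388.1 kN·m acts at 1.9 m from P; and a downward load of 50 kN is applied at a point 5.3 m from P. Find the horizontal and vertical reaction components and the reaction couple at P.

P_x = 0, P_y = 85.00 kN, M_P = 149.9 kN·m

ΣF_x = 0: P_x = 0.
ΣF_y = 0: P_y − 35 − 50 = 0 → P_y = 85.00 kN.
ΣM about P: M_P − 35·7.8 + 388.1 − 50·5.3 = 0 → M_P = 149.9 kN·m.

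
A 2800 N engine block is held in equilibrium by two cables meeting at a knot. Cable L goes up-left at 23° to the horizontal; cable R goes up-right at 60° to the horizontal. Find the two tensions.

ΣF_x = 0: −T_L·cos23° + T_R·cos60° = 0 → T_R = 1.84101·T_L.
ΣF_y = 0: T_L·sin23° + T_R·sin60° = 2800.
Substitute: T_L·(0.390731 + 1.84101·0.866025) = 2800 → T_L = 1410.51 ≈ 1411 N.
Then T_R = 1.84101 × 1410.51 = 2597 N.

T_L = 1411 N, T_R = 2597 N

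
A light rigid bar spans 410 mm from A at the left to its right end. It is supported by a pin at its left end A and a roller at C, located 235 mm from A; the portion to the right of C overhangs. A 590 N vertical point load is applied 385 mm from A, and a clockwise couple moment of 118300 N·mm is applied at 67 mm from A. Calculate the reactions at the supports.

A_x = 0, A_y = -880.0 N, C_y = 1470 N

ΣM about A: C_y·235 − 590·385 − 118300 = 0 → C_y = 345450/235 = 1470 N.
ΣF_y = 0: A_y + 1470 − 590 = 0 → A_y = -880.0 N.
ΣF_x = 0: no horizontal applied forces, so A_x = 0.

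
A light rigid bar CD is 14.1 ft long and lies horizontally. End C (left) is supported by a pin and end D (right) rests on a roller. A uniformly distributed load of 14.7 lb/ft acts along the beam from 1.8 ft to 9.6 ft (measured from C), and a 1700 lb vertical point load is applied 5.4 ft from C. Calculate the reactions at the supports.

C_x = 0, C_y = 1117 lb, D_y = 697.4 lb

Resultant of the distributed load: 14.7 × 7.8 = 114.66 lb at 5.7 ft from C.
ΣM about C: D_y·14.1 − (14.7·7.8)·5.7 − 1700·5.4 = 0 → D_y = 9833.562/14.1 = 697.416 ≈ 697.4 lb.
ΣF_y = 0: C_y + 697.416 − 14.7·7.8 − 1700 = 0 → C_y = 1117 lb.
ΣF_x = 0: no horizontal applied forces, so C_x = 0.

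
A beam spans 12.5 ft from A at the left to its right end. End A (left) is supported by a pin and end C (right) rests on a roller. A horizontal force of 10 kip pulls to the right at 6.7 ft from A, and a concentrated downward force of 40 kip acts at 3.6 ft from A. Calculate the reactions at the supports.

A_x = -10.00 kip, A_y = 28.48 kip, C_y = 11.52 kip

ΣM about A: C_y·12.5 − 40·3.6 = 0 → C_y = 144/12.5 = 11.52 kip.
ΣF_y = 0: A_y + 11.52 − 40 = 0 → A_y = 28.48 kip.
ΣF_x = 0: A_x + 10 = 0 → A_x = -10.00 kip.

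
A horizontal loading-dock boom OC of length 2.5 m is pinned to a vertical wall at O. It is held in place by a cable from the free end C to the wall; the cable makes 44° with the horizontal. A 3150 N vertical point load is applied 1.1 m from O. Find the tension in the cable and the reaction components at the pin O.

ΣM about O: T·sin44°·2.5 − 3150·1.1 = 0 → T = 3465/(2.5·0.694658) = 1995.23 ≈ 1995 N.
ΣF_x = 0: O_x − T·cos44° = 0 → O_x = 1995.23 × 0.71934 = 1435 N.
ΣF_y = 0: O_y + T·sin44° − 3150 = 0 → O_y = 3150 − 1995.23 × 0.694658 = 1764 N.

T = 1995 N, O_x = 1435 N, O_y = 1764 N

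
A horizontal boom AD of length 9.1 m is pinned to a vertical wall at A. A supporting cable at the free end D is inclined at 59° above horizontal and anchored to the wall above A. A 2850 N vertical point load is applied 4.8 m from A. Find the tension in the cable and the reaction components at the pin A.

T = 1754 N, A_x = 903.3 N, A_y = 1347 N

ΣM about A: T·sin59°·9.1 − 2850·4.8 = 0 → T = 13680/(9.1·0.857167) = 1753.8 ≈ 1754 N.
ΣF_x = 0: A_x − T·cos59° = 0 → A_x = 1753.8 × 0.515038 = 903.3 N.
ΣF_y = 0: A_y + T·sin59° − 2850 = 0 → A_y = 2850 − 1753.8 × 0.857167 = 1347 N.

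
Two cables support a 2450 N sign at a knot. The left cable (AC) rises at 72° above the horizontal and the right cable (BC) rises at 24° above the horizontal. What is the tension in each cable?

T_AC = 2251 N, T_BC = 761.3 N

ΣF_x = 0: −T_AC·cos72° + T_BC·cos24° = 0 → T_BC = 0.338261·T_AC.
ΣF_y = 0: T_AC·sin72° + T_BC·sin24° = 2450.
Substitute: T_AC·(0.951057 + 0.338261·0.406737) = 2450 → T_AC = 2250.51 ≈ 2251 N.
Then T_BC = 0.338261 × 2250.51 = 761.3 N.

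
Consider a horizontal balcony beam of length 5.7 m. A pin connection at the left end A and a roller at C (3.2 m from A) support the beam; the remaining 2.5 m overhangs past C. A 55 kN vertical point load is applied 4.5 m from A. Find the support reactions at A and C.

Moments about A: C_y·3.2 − 55·4.5 = 0 → C_y = 247.5/3.2 = 77.3438 ≈ 77.34 kN.
ΣF_y = 0: A_y + 77.3438 − 55 = 0 → A_y = -22.34 kN.
ΣF_x = 0: no horizontal applied forces, so A_x = 0.

A_x = 0, A_y = -22.34 kN, C_y = 77.34 kN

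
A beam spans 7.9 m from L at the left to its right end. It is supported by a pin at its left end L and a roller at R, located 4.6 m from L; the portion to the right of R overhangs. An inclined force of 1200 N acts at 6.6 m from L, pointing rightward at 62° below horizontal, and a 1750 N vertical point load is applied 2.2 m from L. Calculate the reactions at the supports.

L_x = -563.4 N, L_y = 452.4 N, R_y = 2357 N

Taking moments about L: R_y·4.6 − 1200·sin62°·6.6 − 1750·2.2 = 0 → R_y = 10842.9/4.6 = 2357.15 ≈ 2357 N.
ΣF_y = 0: L_y + 2357.15 − 1200·sin62° − 1750 = 0 → L_y = 452.4 N.
ΣF_x = 0: L_x + 1200·cos62° = 0 → L_x = -563.4 N.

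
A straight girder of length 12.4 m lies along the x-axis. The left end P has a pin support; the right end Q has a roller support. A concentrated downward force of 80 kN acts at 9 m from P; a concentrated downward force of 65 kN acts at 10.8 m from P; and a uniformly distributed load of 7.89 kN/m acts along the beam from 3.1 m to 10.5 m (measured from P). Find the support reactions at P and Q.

P_x = 0, P_y = 56.69 kN, Q_y = 146.7 kN

Resultant of the distributed load: 7.89 × 7.4 = 58.386 kN at 6.8 m from P.
Taking moments about P: Q_y·12.4 − 80·9 − 65·10.8 − (7.89·7.4)·6.8 = 0 → Q_y = 1819.0248/12.4 = 146.696 ≈ 146.7 kN.
ΣF_y = 0: P_y + 146.696 − 80 − 65 − 7.89·7.4 = 0 → P_y = 56.69 kN.
ΣF_x = 0: no horizontal applied forces, so P_x = 0.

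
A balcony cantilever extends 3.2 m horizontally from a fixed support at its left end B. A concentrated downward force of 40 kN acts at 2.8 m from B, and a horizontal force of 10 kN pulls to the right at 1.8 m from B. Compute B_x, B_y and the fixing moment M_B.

B_x = -10.00 kN, B_y = 40.00 kN, M_B = 112.0 kN·m

ΣF_x = 0: B_x + 10 = 0 → B_x = -10.00 kN.
ΣF_y = 0: B_y − 40 = 0 → B_y = 40.00 kN.
ΣM about B: M_B − 40·2.8 = 0 → M_B = 112.0 kN·m.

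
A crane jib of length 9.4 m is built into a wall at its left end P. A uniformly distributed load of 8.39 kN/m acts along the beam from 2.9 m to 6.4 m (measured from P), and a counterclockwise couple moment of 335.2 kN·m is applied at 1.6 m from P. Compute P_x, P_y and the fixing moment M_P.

Resultant of the distributed load: 8.39 × 3.5 = 29.365 kN at 4.65 m from P.
ΣF_x = 0: P_x = 0.
ΣF_y = 0: P_y − 8.39·3.5 = 0 → P_y = 29.37 kN.
ΣM about P: M_P − (8.39·3.5)·4.65 + 335.2 = 0 → M_P = -198.7 kN·m.

P_x = 0, P_y = 29.37 kN, M_P = -198.7 kN·m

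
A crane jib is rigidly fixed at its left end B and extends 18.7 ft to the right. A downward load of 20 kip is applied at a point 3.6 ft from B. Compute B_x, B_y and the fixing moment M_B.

B_x = 0, B_y = 20.00 kip, M_B = 72.00 kip·ft

ΣF_x = 0: B_x = 0.
ΣF_y = 0: B_y − 20 = 0 → B_y = 20.00 kip.
ΣM about B: M_B − 20·3.6 = 0 → M_B = 72.00 kip·ft.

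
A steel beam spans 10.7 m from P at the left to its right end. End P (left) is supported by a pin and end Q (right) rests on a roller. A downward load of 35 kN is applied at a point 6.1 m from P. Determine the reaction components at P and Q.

ΣM about P: Q_y·10.7 − 35·6.1 = 0 → Q_y = 213.5/10.7 = 19.9533 ≈ 19.95 kN.
ΣF_y = 0: P_y + 19.9533 − 35 = 0 → P_y = 15.05 kN.
ΣF_x = 0: no horizontal applied forces, so P_x = 0.

P_x = 0, P_y = 15.05 kN, Q_y = 19.95 kN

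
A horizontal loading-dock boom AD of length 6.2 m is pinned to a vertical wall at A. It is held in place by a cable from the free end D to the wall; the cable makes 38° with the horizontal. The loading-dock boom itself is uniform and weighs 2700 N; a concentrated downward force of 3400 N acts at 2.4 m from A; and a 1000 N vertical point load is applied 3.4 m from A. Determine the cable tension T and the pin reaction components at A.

ΣM about A: T·sin38°·6.2 − 2700·3.1 − 3400·2.4 − 1000·3.4 = 0 → T = 19930/(6.2·0.615661) = 5221.24 ≈ 5221 N.
ΣF_x = 0: A_x − T·cos38° = 0 → A_x = 5221.24 × 0.788011 = 4114 N.
ΣF_y = 0: A_y + T·sin38° − 2700 − 3400 − 1000 = 0 → A_y = 7100 − 5221.24 × 0.615661 = 3885 N.

T = 5221 N, A_x = 4114 N, A_y = 3885 N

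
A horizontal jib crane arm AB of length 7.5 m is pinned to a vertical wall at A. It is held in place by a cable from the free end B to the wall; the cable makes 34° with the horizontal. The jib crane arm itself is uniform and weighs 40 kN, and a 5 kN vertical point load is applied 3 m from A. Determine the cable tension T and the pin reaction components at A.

T = 39.34 kN, A_x = 32.62 kN, A_y = 23.00 kN

ΣM about A: T·sin34°·7.5 − 40·3.75 − 5·3 = 0 → T = 165/(7.5·0.559193) = 39.3424 ≈ 39.34 kN.
ΣF_x = 0: A_x − T·cos34° = 0 → A_x = 39.3424 × 0.829038 = 32.62 kN.
ΣF_y = 0: A_y + T·sin34° − 40 − 5 = 0 → A_y = 45 − 39.3424 × 0.559193 = 23.00 kN.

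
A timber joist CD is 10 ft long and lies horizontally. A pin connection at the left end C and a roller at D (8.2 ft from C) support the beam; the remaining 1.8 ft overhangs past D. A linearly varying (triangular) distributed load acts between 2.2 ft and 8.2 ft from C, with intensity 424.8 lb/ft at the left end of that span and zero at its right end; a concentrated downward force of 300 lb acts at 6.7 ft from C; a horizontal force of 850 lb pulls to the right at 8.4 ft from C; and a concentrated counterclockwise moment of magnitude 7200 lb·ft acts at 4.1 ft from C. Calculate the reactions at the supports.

Resultant of the triangular load: ½ × 424.8 × 6 = 1274.4 lb, acting at 4.2 ft from C (one-third of the span from the peak).
ΣM about C: D_y·8.2 − (½·424.8·6)·4.2 − 300·6.7 + 7200 = 0 → D_y = 162.48/8.2 = 19.8146 ≈ 19.81 lb.
ΣF_y = 0: C_y + 19.8146 − ½·424.8·6 − 300 = 0 → C_y = 1555 lb.
ΣF_x = 0: C_x + 850 = 0 → C_x = -850.0 lb.

C_x = -850.0 lb, C_y = 1555 lb, D_y = 19.81 lb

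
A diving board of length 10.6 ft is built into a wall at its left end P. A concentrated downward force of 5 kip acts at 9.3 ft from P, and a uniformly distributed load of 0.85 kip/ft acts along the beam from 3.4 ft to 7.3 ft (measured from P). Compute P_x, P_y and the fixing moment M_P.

Resultant of the distributed load: 0.85 × 3.9 = 3.315 kip at 5.35 ft from P.
ΣF_x = 0: P_x = 0.
ΣF_y = 0: P_y − 5 − 0.85·3.9 = 0 → P_y = 8.315 kip.
ΣM about P: M_P − 5·9.3 − (0.85·3.9)·5.35 = 0 → M_P = 64.24 kip·ft.

P_x = 0, P_y = 8.315 kip, M_P = 64.24 kip·ft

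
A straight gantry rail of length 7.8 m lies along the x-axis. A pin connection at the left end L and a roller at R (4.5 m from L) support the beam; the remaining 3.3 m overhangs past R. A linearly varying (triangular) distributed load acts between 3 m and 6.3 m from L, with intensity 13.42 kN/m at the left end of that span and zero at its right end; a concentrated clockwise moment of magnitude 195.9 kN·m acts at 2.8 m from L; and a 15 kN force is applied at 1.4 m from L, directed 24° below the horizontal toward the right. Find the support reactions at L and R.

L_x = -13.70 kN, L_y = -37.36 kN, R_y = 65.61 kN

Resultant of the triangular load: ½ × 13.42 × 3.3 = 22.143 kN, acting at 4.1 m from L (one-third of the span from the peak).
Moments about L: R_y·4.5 − (½·13.42·3.3)·4.1 − 195.9 − 15·sin24°·1.4 = 0 → R_y = 295.228/4.5 = 65.6062 ≈ 65.61 kN.
ΣF_y = 0: L_y + 65.6062 − ½·13.42·3.3 − 15·sin24° = 0 → L_y = -37.36 kN.
ΣF_x = 0: L_x + 15·cos24° = 0 → L_x = -13.70 kN.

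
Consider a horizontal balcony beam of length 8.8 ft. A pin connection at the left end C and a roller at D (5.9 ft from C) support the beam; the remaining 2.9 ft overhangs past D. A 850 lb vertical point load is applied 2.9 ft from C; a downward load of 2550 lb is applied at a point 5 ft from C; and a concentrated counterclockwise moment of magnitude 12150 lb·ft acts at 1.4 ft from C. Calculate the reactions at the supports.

C_x = 0, C_y = 2881 lb, D_y = 519.5 lb

ΣM about C: D_y·5.9 − 850·2.9 − 2550·5 + 12150 = 0 → D_y = 3065/5.9 = 519.492 ≈ 519.5 lb.
ΣF_y = 0: C_y + 519.492 − 850 − 2550 = 0 → C_y = 2881 lb.
ΣF_x = 0: no horizontal applied forces, so C_x = 0.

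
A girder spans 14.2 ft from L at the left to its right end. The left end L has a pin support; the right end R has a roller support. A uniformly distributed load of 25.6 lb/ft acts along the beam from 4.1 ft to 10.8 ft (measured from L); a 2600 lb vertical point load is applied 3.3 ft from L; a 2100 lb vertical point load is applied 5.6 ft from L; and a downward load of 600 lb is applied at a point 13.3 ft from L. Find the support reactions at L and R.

L_x = 0, L_y = 3387 lb, R_y = 2084 lb

Resultant of the distributed load: 25.6 × 6.7 = 171.52 lb at 7.45 ft from L.
ΣM about L: R_y·14.2 − (25.6·6.7)·7.45 − 2600·3.3 − 2100·5.6 − 600·13.3 = 0 → R_y = 29597.824/14.2 = 2084.35 ≈ 2084 lb.
ΣF_y = 0: L_y + 2084.35 − 25.6·6.7 − 2600 − 2100 − 600 = 0 → L_y = 3387 lb.
ΣF_x = 0: no horizontal applied forces, so L_x = 0.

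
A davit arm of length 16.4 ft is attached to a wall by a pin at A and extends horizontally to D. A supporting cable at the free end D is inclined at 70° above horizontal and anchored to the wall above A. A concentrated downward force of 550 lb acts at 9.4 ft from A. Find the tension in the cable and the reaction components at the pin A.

ΣM about A: T·sin70°·16.4 − 550·9.4 = 0 → T = 5170/(16.4·0.939693) = 335.475 ≈ 335.5 lb.
ΣF_x = 0: A_x − T·cos70° = 0 → A_x = 335.475 × 0.34202 = 114.7 lb.
ΣF_y = 0: A_y + T·sin70° − 550 = 0 → A_y = 550 − 335.475 × 0.939693 = 234.8 lb.

T = 335.5 lb, A_x = 114.7 lb, A_y = 234.8 lb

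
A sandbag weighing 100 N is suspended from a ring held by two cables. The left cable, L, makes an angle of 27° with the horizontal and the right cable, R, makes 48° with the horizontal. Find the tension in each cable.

T_L = 69.27 N, T_R = 92.24 N

ΣF_x = 0: −T_L·cos27° + T_R·cos48° = 0 → T_R = 1.33159·T_L.
ΣF_y = 0: T_L·sin27° + T_R·sin48° = 100.
Substitute: T_L·(0.45399 + 1.33159·0.743145) = 100 → T_L = 69.2735 ≈ 69.27 N.
Then T_R = 1.33159 × 69.2735 = 92.24 N.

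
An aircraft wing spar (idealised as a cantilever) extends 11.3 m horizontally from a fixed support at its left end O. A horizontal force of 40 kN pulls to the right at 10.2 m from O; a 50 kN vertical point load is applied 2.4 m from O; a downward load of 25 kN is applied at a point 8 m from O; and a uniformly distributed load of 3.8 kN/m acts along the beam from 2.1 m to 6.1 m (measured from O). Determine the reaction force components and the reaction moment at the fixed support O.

Resultant of the distributed load: 3.8 × 4 = 15.2 kN at 4.1 m from O.
ΣF_x = 0: O_x + 40 = 0 → O_x = -40.00 kN.
ΣF_y = 0: O_y − 50 − 25 − 3.8·4 = 0 → O_y = 90.20 kN.
ΣM about O: M_O − 50·2.4 − 25·8 − (3.8·4)·4.1 = 0 → M_O = 382.3 kN·m.

O_x = -40.00 kN, O_y = 90.20 kN, M_O = 382.3 kN·m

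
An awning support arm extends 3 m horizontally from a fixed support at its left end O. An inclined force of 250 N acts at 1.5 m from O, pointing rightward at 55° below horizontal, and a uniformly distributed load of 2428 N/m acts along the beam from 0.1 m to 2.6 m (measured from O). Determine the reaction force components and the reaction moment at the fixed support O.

O_x = -143.4 N, O_y = 6275 N, M_O = 8502 N·m

Resultant of the distributed load: 2428 × 2.5 = 6070 N at 1.35 m from O.
ΣF_x = 0: O_x + 250·cos55° = 0 → O_x = -143.4 N.
ΣF_y = 0: O_y − 250·sin55° − 2428·2.5 = 0 → O_y = 6275 N.
ΣM about O: M_O − 250·sin55°·1.5 − (2428·2.5)·1.35 = 0 → M_O = 8502 N·m.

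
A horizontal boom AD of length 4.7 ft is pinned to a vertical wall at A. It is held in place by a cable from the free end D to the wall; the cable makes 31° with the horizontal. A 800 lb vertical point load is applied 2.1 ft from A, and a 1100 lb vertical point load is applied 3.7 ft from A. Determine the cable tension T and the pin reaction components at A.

ΣM about A: T·sin31°·4.7 − 800·2.1 − 1100·3.7 = 0 → T = 5750/(4.7·0.515038) = 2375.37 ≈ 2375 lb.
ΣF_x = 0: A_x − T·cos31° = 0 → A_x = 2375.37 × 0.857167 = 2036 lb.
ΣF_y = 0: A_y + T·sin31° − 800 − 1100 = 0 → A_y = 1900 − 2375.37 × 0.515038 = 676.6 lb.

T = 2375 lb, A_x = 2036 lb, A_y = 676.6 lb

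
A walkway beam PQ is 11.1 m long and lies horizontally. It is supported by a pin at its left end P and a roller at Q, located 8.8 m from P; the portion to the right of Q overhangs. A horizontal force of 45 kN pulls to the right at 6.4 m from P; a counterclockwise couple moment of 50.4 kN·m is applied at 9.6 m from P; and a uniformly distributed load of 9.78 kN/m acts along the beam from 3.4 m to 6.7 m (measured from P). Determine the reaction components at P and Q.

Resultant of the distributed load: 9.78 × 3.3 = 32.274 kN at 5.05 m from P.
Moments about P: Q_y·8.8 + 50.4 − (9.78·3.3)·5.05 = 0 → Q_y = 112.5837/8.8 = 12.7936 ≈ 12.79 kN.
ΣF_y = 0: P_y + 12.7936 − 9.78·3.3 = 0 → P_y = 19.48 kN.
ΣF_x = 0: P_x + 45 = 0 → P_x = -45.00 kN.

P_x = -45.00 kN, P_y = 19.48 kN, Q_y = 12.79 kN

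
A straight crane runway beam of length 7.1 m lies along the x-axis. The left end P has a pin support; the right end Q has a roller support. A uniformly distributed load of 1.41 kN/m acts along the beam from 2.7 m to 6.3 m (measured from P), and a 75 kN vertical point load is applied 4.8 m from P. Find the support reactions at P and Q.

Resultant of the distributed load: 1.41 × 3.6 = 5.076 kN at 4.5 m from P.
Moments about P: Q_y·7.1 − (1.41·3.6)·4.5 − 75·4.8 = 0 → Q_y = 382.842/7.1 = 53.9214 ≈ 53.92 kN.
ΣF_y = 0: P_y + 53.9214 − 1.41·3.6 − 75 = 0 → P_y = 26.15 kN.
ΣF_x = 0: no horizontal applied forces, so P_x = 0.

P_x = 0, P_y = 26.15 kN, Q_y = 53.92 kN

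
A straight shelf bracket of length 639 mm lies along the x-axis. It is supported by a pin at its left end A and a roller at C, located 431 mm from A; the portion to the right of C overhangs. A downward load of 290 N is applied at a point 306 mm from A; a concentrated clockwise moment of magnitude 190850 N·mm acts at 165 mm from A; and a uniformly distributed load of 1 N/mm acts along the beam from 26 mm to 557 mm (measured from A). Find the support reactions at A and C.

Resultant of the distributed load: 1 × 531 = 531 N at 291.5 mm from A.
Taking moments about A: C_y·431 − 290·306 − 190850 − (1·531)·291.5 = 0 → C_y = 434376.5/431 = 1007.83 ≈ 1008 N.
ΣF_y = 0: A_y + 1007.83 − 290 − 1·531 = 0 → A_y = -186.8 N.
ΣF_x = 0: no horizontal applied forces, so A_x = 0.

A_x = 0, A_y = -186.8 N, C_y = 1008 N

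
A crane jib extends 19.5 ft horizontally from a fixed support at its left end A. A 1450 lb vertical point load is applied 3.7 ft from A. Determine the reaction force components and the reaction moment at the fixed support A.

ΣF_x = 0: A_x = 0.
ΣF_y = 0: A_y − 1450 = 0 → A_y = 1450 lb.
ΣM about A: M_A − 1450·3.7 = 0 → M_A = 5365 lb·ft.

A_x = 0, A_y = 1450 lb, M_A = 5365 lb·ft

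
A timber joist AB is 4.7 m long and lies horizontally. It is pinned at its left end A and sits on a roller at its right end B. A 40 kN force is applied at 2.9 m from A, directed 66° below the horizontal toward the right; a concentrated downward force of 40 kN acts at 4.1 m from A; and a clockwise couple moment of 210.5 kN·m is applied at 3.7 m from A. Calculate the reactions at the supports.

ΣM about A: B_y·4.7 − 40·sin66°·2.9 − 40·4.1 − 210.5 = 0 → B_y = 480.471/4.7 = 102.228 ≈ 102.2 kN.
ΣF_y = 0: A_y + 102.228 − 40·sin66° − 40 = 0 → A_y = -25.69 kN.
ΣF_x = 0: A_x + 40·cos66° = 0 → A_x = -16.27 kN.

A_x = -16.27 kN, A_y = -25.69 kN, B_y = 102.2 kN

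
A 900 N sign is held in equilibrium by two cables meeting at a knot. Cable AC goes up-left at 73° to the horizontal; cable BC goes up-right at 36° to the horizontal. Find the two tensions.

ΣF_x = 0: −T_AC·cos73° + T_BC·cos36° = 0 → T_BC = 0.361391·T_AC.
ΣF_y = 0: T_AC·sin73° + T_BC·sin36° = 900.
Substitute: T_AC·(0.956305 + 0.361391·0.587785) = 900 → T_AC = 770.07 ≈ 770.1 N.
Then T_BC = 0.361391 × 770.07 = 278.3 N.

T_AC = 770.1 N, T_BC = 278.3 N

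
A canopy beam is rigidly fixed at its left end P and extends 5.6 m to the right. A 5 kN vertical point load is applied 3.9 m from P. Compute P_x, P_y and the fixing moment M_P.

ΣF_x = 0: P_x = 0.
ΣF_y = 0: P_y − 5 = 0 → P_y = 5.000 kN.
ΣM about P: M_P − 5·3.9 = 0 → M_P = 19.50 kN·m.

P_x = 0, P_y = 5.000 kN, M_P = 19.50 kN·m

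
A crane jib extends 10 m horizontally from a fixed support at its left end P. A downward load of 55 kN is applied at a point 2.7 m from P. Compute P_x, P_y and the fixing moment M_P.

P_x = 0, P_y = 55.00 kN, M_P = 148.5 kN·m

ΣF_x = 0: P_x = 0.
ΣF_y = 0: P_y − 55 = 0 → P_y = 55.00 kN.
ΣM about P: M_P − 55·2.7 = 0 → M_P = 148.5 kN·m.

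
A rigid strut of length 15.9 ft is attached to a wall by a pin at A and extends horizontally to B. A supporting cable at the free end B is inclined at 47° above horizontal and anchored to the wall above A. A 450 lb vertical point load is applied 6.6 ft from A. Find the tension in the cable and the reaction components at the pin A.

ΣM about A: T·sin47°·15.9 − 450·6.6 = 0 → T = 2970/(15.9·0.731354) = 255.406 ≈ 255.4 lb.
ΣF_x = 0: A_x − T·cos47° = 0 → A_x = 255.406 × 0.681998 = 174.2 lb.
ΣF_y = 0: A_y + T·sin47° − 450 = 0 → A_y = 450 − 255.406 × 0.731354 = 263.2 lb.

T = 255.4 lb, A_x = 174.2 lb, A_y = 263.2 lb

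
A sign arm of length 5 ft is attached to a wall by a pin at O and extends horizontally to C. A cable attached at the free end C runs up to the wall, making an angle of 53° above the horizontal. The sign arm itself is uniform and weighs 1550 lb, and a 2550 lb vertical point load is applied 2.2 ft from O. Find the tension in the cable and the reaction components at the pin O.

ΣM about O: T·sin53°·5 − 1550·2.5 − 2550·2.2 = 0 → T = 9485/(5·0.798636) = 2375.3 ≈ 2375 lb.
ΣF_x = 0: O_x − T·cos53° = 0 → O_x = 2375.3 × 0.601815 = 1429 lb.
ΣF_y = 0: O_y + T·sin53° − 1550 − 2550 = 0 → O_y = 4100 − 2375.3 × 0.798636 = 2203 lb.

T = 2375 lb, O_x = 1429 lb, O_y = 2203 lb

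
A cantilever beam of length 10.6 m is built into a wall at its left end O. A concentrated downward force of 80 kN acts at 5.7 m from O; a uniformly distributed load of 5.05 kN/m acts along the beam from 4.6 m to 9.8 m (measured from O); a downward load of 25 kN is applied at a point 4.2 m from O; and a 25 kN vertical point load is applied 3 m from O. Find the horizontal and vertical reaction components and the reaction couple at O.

O_x = 0, O_y = 156.3 kN, M_O = 825.1 kN·m

Resultant of the distributed load: 5.05 × 5.2 = 26.26 kN at 7.2 m from O.
ΣF_x = 0: O_x = 0.
ΣF_y = 0: O_y − 80 − 5.05·5.2 − 25 − 25 = 0 → O_y = 156.3 kN.
ΣM about O: M_O − 80·5.7 − (5.05·5.2)·7.2 − 25·4.2 − 25·3 = 0 → M_O = 825.1 kN·m.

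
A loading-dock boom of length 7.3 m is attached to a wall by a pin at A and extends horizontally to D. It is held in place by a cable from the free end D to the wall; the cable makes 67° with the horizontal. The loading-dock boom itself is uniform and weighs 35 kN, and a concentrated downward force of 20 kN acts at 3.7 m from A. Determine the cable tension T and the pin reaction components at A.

T = 30.02 kN, A_x = 11.73 kN, A_y = 27.36 kN

ΣM about A: T·sin67°·7.3 − 35·3.65 − 20·3.7 = 0 → T = 201.75/(7.3·0.920505) = 30.0237 ≈ 30.02 kN.
ΣF_x = 0: A_x − T·cos67° = 0 → A_x = 30.0237 × 0.390731 = 11.73 kN.
ΣF_y = 0: A_y + T·sin67° − 35 − 20 = 0 → A_y = 55 − 30.0237 × 0.920505 = 27.36 kN.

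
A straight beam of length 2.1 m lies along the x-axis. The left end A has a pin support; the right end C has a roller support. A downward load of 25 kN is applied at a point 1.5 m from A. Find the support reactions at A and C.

Moments about A: C_y·2.1 − 25·1.5 = 0 → C_y = 37.5/2.1 = 17.8571 ≈ 17.86 kN.
ΣF_y = 0: A_y + 17.8571 − 25 = 0 → A_y = 7.143 kN.
ΣF_x = 0: no horizontal applied forces, so A_x = 0.

A_x = 0, A_y = 7.143 kN, C_y = 17.86 kN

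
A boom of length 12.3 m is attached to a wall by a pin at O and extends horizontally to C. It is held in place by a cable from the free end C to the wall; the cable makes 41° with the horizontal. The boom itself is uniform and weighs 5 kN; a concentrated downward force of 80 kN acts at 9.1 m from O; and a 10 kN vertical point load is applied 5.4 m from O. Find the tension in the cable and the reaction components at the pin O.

T = 100.7 kN, O_x = 76.01 kN, O_y = 28.92 kN

ΣM about O: T·sin41°·12.3 − 5·6.15 − 80·9.1 − 10·5.4 = 0 → T = 812.75/(12.3·0.656059) = 100.718 ≈ 100.7 kN.
ΣF_x = 0: O_x − T·cos41° = 0 → O_x = 100.718 × 0.75471 = 76.01 kN.
ΣF_y = 0: O_y + T·sin41° − 5 − 80 − 10 = 0 → O_y = 95 − 100.718 × 0.656059 = 28.92 kN.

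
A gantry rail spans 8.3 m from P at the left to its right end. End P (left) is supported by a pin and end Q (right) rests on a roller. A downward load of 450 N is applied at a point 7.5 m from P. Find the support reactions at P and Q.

P_x = 0, P_y = 43.37 N, Q_y = 406.6 N

Moments about P: Q_y·8.3 − 450·7.5 = 0 → Q_y = 3375/8.3 = 406.627 ≈ 406.6 N.
ΣF_y = 0: P_y + 406.627 − 450 = 0 → P_y = 43.37 N.
ΣF_x = 0: no horizontal applied forces, so P_x = 0.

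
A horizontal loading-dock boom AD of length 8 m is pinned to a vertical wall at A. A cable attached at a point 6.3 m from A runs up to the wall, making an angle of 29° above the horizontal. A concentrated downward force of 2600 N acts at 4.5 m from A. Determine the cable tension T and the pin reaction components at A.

T = 3831 N, A_x = 3350 N, A_y = 742.9 N

ΣM about A: T·sin29°·6.3 − 2600·4.5 = 0 → T = 11700/(6.3·0.48481) = 3830.66 ≈ 3831 N.
ΣF_x = 0: A_x − T·cos29° = 0 → A_x = 3830.66 × 0.87462 = 3350 N.
ΣF_y = 0: A_y + T·sin29° − 2600 = 0 → A_y = 2600 − 3830.66 × 0.48481 = 742.9 N.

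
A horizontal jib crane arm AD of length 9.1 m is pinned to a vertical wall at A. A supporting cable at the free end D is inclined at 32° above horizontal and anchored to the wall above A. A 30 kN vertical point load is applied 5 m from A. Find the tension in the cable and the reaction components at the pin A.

ΣM about A: T·sin32°·9.1 − 30·5 = 0 → T = 150/(9.1·0.529919) = 31.1057 ≈ 31.11 kN.
ΣF_x = 0: A_x − T·cos32° = 0 → A_x = 31.1057 × 0.848048 = 26.38 kN.
ΣF_y = 0: A_y + T·sin32° − 30 = 0 → A_y = 30 − 31.1057 × 0.529919 = 13.52 kN.

T = 31.11 kN, A_x = 26.38 kN, A_y = 13.52 kN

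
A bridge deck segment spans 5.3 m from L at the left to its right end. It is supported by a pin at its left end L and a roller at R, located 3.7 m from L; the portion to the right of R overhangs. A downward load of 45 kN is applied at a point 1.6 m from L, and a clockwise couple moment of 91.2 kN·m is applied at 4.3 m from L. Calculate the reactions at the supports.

L_x = 0, L_y = 0.8919 kN, R_y = 44.11 kN

Moments about L: R_y·3.7 − 45·1.6 − 91.2 = 0 → R_y = 163.2/3.7 = 44.1081 ≈ 44.11 kN.
ΣF_y = 0: L_y + 44.1081 − 45 = 0 → L_y = 0.8919 kN.
ΣF_x = 0: no horizontal applied forces, so L_x = 0.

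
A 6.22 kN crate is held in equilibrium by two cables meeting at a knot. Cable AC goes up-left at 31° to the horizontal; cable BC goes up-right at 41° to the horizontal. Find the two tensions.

T_AC = 4.936 kN, T_BC = 5.606 kN

ΣF_x = 0: −T_AC·cos31° + T_BC·cos41° = 0 → T_BC = 1.13576·T_AC.
ΣF_y = 0: T_AC·sin31° + T_BC·sin41° = 6.22.
Substitute: T_AC·(0.515038 + 1.13576·0.656059) = 6.22 → T_AC = 4.93587 ≈ 4.936 kN.
Then T_BC = 1.13576 × 4.93587 = 5.606 kN.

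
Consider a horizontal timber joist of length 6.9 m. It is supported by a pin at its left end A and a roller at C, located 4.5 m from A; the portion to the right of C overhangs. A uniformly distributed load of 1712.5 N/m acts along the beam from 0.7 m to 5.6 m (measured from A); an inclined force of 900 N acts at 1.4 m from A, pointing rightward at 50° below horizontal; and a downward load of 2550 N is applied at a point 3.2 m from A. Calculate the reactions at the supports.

Resultant of the distributed load: 1712.5 × 4.9 = 8391.25 N at 3.15 m from A.
Moments about A: C_y·4.5 − (1712.5·4.9)·3.15 − 900·sin50°·1.4 − 2550·3.2 = 0 → C_y = 35557.7/4.5 = 7901.71 ≈ 7902 N.
ΣF_y = 0: A_y + 7901.71 − 1712.5·4.9 − 900·sin50° − 2550 = 0 → A_y = 3729 N.
ΣF_x = 0: A_x + 900·cos50° = 0 → A_x = -578.5 N.

A_x = -578.5 N, A_y = 3729 N, C_y = 7902 N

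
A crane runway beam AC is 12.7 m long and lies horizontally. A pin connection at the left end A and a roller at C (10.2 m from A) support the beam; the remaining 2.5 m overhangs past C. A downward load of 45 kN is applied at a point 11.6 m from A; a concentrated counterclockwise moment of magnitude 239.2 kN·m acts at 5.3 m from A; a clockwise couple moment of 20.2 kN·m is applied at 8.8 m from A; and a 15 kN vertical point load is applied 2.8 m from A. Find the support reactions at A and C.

Taking moments about A: C_y·10.2 − 45·11.6 + 239.2 − 20.2 − 15·2.8 = 0 → C_y = 345/10.2 = 33.8235 ≈ 33.82 kN.
ΣF_y = 0: A_y + 33.8235 − 45 − 15 = 0 → A_y = 26.18 kN.
ΣF_x = 0: no horizontal applied forces, so A_x = 0.

A_x = 0, A_y = 26.18 kN, C_y = 33.82 kN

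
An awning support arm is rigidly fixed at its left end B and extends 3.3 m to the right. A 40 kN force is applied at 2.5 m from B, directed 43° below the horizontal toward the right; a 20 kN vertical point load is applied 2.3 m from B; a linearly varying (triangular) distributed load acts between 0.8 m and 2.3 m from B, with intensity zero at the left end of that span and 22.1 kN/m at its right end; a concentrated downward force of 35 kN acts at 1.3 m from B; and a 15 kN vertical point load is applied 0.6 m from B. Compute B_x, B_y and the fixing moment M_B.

Resultant of the triangular load: ½ × 22.1 × 1.5 = 16.575 kN, acting at 1.8 m from B (one-third of the span from the peak).
ΣF_x = 0: B_x + 40·cos43° = 0 → B_x = -29.25 kN.
ΣF_y = 0: B_y − 40·sin43° − 20 − ½·22.1·1.5 − 35 − 15 = 0 → B_y = 113.9 kN.
ΣM about B: M_B − 40·sin43°·2.5 − 20·2.3 − (½·22.1·1.5)·1.8 − 35·1.3 − 15·0.6 = 0 → M_B = 198.5 kN·m.

B_x = -29.25 kN, B_y = 113.9 kN, M_B = 198.5 kN·m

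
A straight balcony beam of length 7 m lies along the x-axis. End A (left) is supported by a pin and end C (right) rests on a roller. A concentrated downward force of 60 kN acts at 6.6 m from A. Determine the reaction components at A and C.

Taking moments about A: C_y·7 − 60·6.6 = 0 → C_y = 396/7 = 56.5714 ≈ 56.57 kN.
ΣF_y = 0: A_y + 56.5714 − 60 = 0 → A_y = 3.429 kN.
ΣF_x = 0: no horizontal applied forces, so A_x = 0.

A_x = 0, A_y = 3.429 kN, C_y = 56.57 kN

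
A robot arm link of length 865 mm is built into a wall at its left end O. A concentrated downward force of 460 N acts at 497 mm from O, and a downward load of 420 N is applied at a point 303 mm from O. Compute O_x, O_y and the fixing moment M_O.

O_x = 0, O_y = 880.0 N, M_O = 355900 N·mm

ΣF_x = 0: O_x = 0.
ΣF_y = 0: O_y − 460 − 420 = 0 → O_y = 880.0 N.
ΣM about O: M_O − 460·497 − 420·303 = 0 → M_O = 355900 N·mm.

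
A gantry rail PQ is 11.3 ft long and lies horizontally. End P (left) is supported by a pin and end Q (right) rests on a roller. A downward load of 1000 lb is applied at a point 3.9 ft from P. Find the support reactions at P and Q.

P_x = 0, P_y = 654.9 lb, Q_y = 345.1 lb

Moments about P: Q_y·11.3 − 1000·3.9 = 0 → Q_y = 3900/11.3 = 345.133 ≈ 345.1 lb.
ΣF_y = 0: P_y + 345.133 − 1000 = 0 → P_y = 654.9 lb.
ΣF_x = 0: no horizontal applied forces, so P_x = 0.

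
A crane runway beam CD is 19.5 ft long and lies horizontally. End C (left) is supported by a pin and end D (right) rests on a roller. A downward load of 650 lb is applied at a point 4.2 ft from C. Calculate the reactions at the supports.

C_x = 0, C_y = 510.0 lb, D_y = 140.0 lb

Taking moments about C: D_y·19.5 − 650·4.2 = 0 → D_y = 2730/19.5 = 140.0 lb.
ΣF_y = 0: C_y + 140 − 650 = 0 → C_y = 510.0 lb.
ΣF_x = 0: no horizontal applied forces, so C_x = 0.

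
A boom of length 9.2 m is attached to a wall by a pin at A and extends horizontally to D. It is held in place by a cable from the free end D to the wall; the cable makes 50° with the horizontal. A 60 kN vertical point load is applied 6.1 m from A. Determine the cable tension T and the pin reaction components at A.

T = 51.93 kN, A_x = 33.38 kN, A_y = 20.22 kN

ΣM about A: T·sin50°·9.2 − 60·6.1 = 0 → T = 366/(9.2·0.766044) = 51.9325 ≈ 51.93 kN.
ΣF_x = 0: A_x − T·cos50° = 0 → A_x = 51.9325 × 0.642788 = 33.38 kN.
ΣF_y = 0: A_y + T·sin50° − 60 = 0 → A_y = 60 − 51.9325 × 0.766044 = 20.22 kN.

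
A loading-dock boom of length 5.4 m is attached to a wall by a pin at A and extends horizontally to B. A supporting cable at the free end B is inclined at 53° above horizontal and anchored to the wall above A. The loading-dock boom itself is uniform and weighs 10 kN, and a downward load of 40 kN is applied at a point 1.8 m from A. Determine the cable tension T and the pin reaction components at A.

ΣM about A: T·sin53°·5.4 − 10·2.7 − 40·1.8 = 0 → T = 99/(5.4·0.798636) = 22.9558 ≈ 22.96 kN.
ΣF_x = 0: A_x − T·cos53° = 0 → A_x = 22.9558 × 0.601815 = 13.82 kN.
ΣF_y = 0: A_y + T·sin53° − 10 − 40 = 0 → A_y = 50 − 22.9558 × 0.798636 = 31.67 kN.

T = 22.96 kN, A_x = 13.82 kN, A_y = 31.67 kN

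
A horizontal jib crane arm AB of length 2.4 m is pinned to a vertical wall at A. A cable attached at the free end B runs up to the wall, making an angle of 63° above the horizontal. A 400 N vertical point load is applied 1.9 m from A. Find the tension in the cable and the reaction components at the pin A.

ΣM about A: T·sin63°·2.4 − 400·1.9 = 0 → T = 760/(2.4·0.891007) = 355.403 ≈ 355.4 N.
ΣF_x = 0: A_x − T·cos63° = 0 → A_x = 355.403 × 0.45399 = 161.3 N.
ΣF_y = 0: A_y + T·sin63° − 400 = 0 → A_y = 400 − 355.403 × 0.891007 = 83.33 N.

T = 355.4 N, A_x = 161.3 N, A_y = 83.33 N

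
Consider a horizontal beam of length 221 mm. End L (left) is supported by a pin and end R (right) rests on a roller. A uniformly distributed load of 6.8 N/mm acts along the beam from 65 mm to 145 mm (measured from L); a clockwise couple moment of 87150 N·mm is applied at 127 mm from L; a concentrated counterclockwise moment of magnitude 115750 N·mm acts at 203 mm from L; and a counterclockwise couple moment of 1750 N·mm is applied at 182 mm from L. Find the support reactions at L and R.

L_x = 0, L_y = 422.9 N, R_y = 121.1 N

Resultant of the distributed load: 6.8 × 80 = 544 N at 105 mm from L.
ΣM about L: R_y·221 − (6.8·80)·105 − 87150 + 115750 + 1750 = 0 → R_y = 26770/221 = 121.131 ≈ 121.1 N.
ΣF_y = 0: L_y + 121.131 − 6.8·80 = 0 → L_y = 422.9 N.
ΣF_x = 0: no horizontal applied forces, so L_x = 0.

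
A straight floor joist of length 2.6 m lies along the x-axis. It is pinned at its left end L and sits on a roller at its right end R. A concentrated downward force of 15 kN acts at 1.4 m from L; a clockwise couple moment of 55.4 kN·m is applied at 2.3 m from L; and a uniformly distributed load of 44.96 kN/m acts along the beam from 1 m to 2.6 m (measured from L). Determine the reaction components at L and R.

Resultant of the distributed load: 44.96 × 1.6 = 71.936 kN at 1.8 m from L.
ΣM about L: R_y·2.6 − 15·1.4 − 55.4 − (44.96·1.6)·1.8 = 0 → R_y = 205.8848/2.6 = 79.1865 ≈ 79.19 kN.
ΣF_y = 0: L_y + 79.1865 − 15 − 44.96·1.6 = 0 → L_y = 7.750 kN.
ΣF_x = 0: no horizontal applied forces, so L_x = 0.

L_x = 0, L_y = 7.750 kN, R_y = 79.19 kN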